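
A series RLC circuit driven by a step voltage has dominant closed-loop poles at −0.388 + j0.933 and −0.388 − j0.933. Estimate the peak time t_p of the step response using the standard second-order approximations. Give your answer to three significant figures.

t_p ≈ 3.37 s

t_p = π/ω_d with ω_d = 0.933 (the imaginary part), so t_p = 3.37 s.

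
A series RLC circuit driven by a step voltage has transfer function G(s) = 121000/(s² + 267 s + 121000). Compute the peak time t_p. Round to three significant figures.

Comparing the denominator to s² + 2ζω_n s + ω_n²: ω_n = √121000 = 348 rad/s, and 2ζω_n = 267 so ζ = 267/(2·348) = 0.384.
ω_d = 348·√(1 − 0.384²) = 321 rad/s. Then t_p = π/ω_d = 0.00978 s.

t_p ≈ 0.00978 s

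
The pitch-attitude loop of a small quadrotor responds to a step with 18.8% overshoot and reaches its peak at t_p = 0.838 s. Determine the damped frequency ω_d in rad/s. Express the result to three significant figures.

ω_d ≈ 3.75 rad/s

t_p = π/ω_d, so ω_d = π/0.838 = 3.75 rad/s.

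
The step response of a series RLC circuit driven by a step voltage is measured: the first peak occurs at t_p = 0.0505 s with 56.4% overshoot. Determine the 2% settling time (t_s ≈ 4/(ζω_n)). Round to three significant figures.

t_s ≈ 0.353 s

From the overshoot, ζ = −ln(OS)/√(π²+ln²(OS)) = 0.179.
t_p = π/ω_d ⇒ ω_d = 62.2 rad/s; then ω_n = ω_d/√(1−ζ²) = 63.2 rad/s.
t_s ≈ 4/(ζω_n) = 4/(0.179·63.2) = 0.353 s.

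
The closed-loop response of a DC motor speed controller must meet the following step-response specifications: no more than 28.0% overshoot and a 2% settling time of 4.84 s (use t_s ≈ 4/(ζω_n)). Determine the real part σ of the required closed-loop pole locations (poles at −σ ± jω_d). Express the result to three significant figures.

The settling-time spec alone fixes σ = ζω_n = 4/t_s = 4/4.84 = 0.826.
(Overshoot then fixes ζ = 0.376 and hence ω_d = σ·√(1−ζ²)/ζ = 2.04 rad/s.)

σ ≈ 0.826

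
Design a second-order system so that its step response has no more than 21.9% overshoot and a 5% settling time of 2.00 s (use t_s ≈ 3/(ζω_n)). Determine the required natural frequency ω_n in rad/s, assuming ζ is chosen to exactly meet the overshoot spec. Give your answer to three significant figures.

ω_n ≈ 3.45 rad/s

From %OS = 100·exp(−πζ/√(1−ζ²)), invert to get ζ = −ln(OS)/√(π² + ln²(OS)) with OS = 0.219.
−ln 0.219 = 1.519, so ζ = 1.519/√(π² + 2.306) = 0.435.
From t_s ≈ 3/(ζω_n): ω_n = 3/(ζ·t_s) = 3/(0.435·2.00) = 3.45 rad/s.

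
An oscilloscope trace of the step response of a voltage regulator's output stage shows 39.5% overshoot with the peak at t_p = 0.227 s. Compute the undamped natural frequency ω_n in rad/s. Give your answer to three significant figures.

The overshoot fixes ζ = −ln(OS)/√(π²+ln²(OS)) = 0.284.
t_p = π/ω_d ⇒ ω_d = 13.8 rad/s; then ω_n = ω_d/√(1−ζ²) = 14.4 rad/s.

ω_n ≈ 14.4 rad/s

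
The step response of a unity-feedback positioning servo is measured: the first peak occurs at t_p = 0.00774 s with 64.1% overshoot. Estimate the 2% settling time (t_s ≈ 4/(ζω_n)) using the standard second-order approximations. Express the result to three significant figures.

t_s ≈ 0.0696 s

From the overshoot, ζ = −ln(OS)/√(π²+ln²(OS)) = 0.140.
From t_p = π/ω_d, ω_d = π/0.00774 = 406 rad/s, so ω_n = ω_d/√(1−ζ²) = 410 rad/s.
t_s ≈ 4/(ζω_n) = 4/(0.140·410) = 0.0696 s.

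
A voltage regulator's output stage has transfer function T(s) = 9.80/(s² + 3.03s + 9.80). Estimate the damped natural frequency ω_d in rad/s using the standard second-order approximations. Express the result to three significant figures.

ω_d ≈ 2.74 rad/s

Matching coefficients with s² + 2ζω_n s + ω_n² gives ω_n² = 9.80 ⇒ ω_n = 3.13 rad/s, and ζ = 3.03/(2ω_n) = 0.484.
ω_d = 3.13·√(1 − 0.484²) = 2.74 rad/s.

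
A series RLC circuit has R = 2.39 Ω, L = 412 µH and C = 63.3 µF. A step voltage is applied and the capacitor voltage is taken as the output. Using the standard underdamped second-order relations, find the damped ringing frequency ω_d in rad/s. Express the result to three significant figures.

For a series RLC circuit (capacitor voltage as output), ω_n = 1/√(LC) = 1/√(412 µH · 63.3 µF) = 6190 rad/s.
ζ = (R/2)·√(C/L) = (2.39/2)·√(63.3 µF/412 µH) = 0.468.
The damped frequency ω_d = ω_n√(1−ζ²) = 5470 rad/s.

ω_d ≈ 5470 rad/s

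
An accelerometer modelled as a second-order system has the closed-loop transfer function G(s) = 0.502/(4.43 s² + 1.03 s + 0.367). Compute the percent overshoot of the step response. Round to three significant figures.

%OS ≈ 25.0%

Dividing through by 4.43: denominator becomes s² + 0.2325 s + 0.08284.
So ω_n = √0.08284 = 0.288 rad/s and ζ = 0.2325/(2·0.288) = 0.404.
%OS = 100·exp(−πζ/√(1−ζ²)) = 25.0%.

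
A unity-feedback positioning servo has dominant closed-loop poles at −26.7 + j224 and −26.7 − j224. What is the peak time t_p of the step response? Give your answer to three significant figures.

t_p ≈ 0.0140 s

t_p = π/ω_d with ω_d = 224 (the imaginary part), so t_p = 0.0140 s.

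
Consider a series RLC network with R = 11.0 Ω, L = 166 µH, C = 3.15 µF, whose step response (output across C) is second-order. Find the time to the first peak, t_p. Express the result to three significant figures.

t_p ≈ 0.000110 s

For a series RLC circuit (capacitor voltage as output), ω_n = 1/√(LC) = 1/√(166 µH · 3.15 µF) = 43700 rad/s.
ζ = (R/2)·√(C/L) = (11.0/2)·√(3.15 µF/166 µH) = 0.758.
ω_d = 43700·√(1 − 0.758²) = 28500 rad/s. t_p = π/ω_d = 0.000110 s.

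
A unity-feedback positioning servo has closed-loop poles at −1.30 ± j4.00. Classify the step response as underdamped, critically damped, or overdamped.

underdamped

Since the poles form a complex-conjugate pair with nonzero imaginary part, the response is underdamped.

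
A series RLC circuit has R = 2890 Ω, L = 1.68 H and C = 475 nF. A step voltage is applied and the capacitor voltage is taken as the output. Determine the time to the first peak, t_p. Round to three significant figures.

For a series RLC circuit (capacitor voltage as output), ω_n = 1/√(LC) = 1/√(1.68 H · 475 nF) = 1120 rad/s.
ζ = (R/2)·√(C/L) = (2890/2)·√(475 nF/1.68 H) = 0.768.
ω_d = ω_n√(1−ζ²) = 716 rad/s. t_p = π/ω_d = 0.00438 s.

t_p ≈ 0.00438 s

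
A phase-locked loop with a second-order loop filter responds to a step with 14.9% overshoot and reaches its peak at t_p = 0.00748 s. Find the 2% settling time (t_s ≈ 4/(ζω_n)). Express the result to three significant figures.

The overshoot fixes ζ = −ln(OS)/√(π²+ln²(OS)) = 0.518.
t_p = π/ω_d ⇒ ω_d = 420 rad/s; then ω_n = ω_d/√(1−ζ²) = 491 rad/s.
t_s ≈ 4/(ζω_n) = 4/(0.518·491) = 0.0157 s.

t_s ≈ 0.0157 s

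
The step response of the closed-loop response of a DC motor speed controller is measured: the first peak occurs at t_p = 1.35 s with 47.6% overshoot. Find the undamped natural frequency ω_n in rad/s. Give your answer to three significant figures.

The overshoot fixes ζ = −ln(OS)/√(π²+ln²(OS)) = 0.230.
t_p = π/ω_d ⇒ ω_d = 2.33 rad/s; then ω_n = ω_d/√(1−ζ²) = 2.39 rad/s.

ω_n ≈ 2.39 rad/s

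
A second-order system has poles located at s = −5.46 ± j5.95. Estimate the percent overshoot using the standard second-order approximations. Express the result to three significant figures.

The poles are at −σ ± jω_d with σ = 5.46 and ω_d = 5.95, so ω_n = √(σ²+ω_d²) = 8.08 rad/s and ζ = σ/ω_n = 0.676.
%OS = 100 e^{−πζ/√(1−ζ²)} with ζ = 0.676 gives 5.60%.

%OS ≈ 5.60%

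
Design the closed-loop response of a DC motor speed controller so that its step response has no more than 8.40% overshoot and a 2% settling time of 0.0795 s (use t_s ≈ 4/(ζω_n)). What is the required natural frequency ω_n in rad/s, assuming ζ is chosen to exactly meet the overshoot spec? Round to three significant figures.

ω_n ≈ 81.3 rad/s

From %OS = 100·exp(−πζ/√(1−ζ²)), invert to get ζ = −ln(OS)/√(π² + ln²(OS)) with OS = 0.0840.
−ln 0.0840 = 2.477, so ζ = 2.477/√(π² + 6.135) = 0.619.
From t_s ≈ 4/(ζω_n): ω_n = 4/(ζ·t_s) = 4/(0.619·0.0795) = 81.3 rad/s.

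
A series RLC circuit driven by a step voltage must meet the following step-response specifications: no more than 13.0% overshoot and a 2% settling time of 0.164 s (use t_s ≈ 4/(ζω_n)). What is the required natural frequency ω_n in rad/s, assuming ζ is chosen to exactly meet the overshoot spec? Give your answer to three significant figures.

ω_n ≈ 44.8 rad/s

From %OS = 100·exp(−πζ/√(1−ζ²)), invert to get ζ = −ln(OS)/√(π² + ln²(OS)) with OS = 0.130.
−ln 0.130 = 2.040, so ζ = 2.040/√(π² + 4.163) = 0.545.
Then ω_n = 4/(ζ t_s) = 4/(0.545 × 0.164) = 44.8 rad/s.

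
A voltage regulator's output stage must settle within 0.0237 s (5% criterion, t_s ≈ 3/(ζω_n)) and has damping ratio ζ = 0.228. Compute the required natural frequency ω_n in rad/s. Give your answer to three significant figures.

ω_n ≈ 555 rad/s

Rearranging t_s ≈ 3/(ζω_n) gives ω_n = 3/(ζ·t_s) = 3/(0.228 × 0.0237) = 555 rad/s.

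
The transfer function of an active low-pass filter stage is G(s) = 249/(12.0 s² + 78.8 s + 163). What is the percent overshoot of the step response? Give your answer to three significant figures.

Dividing through by 12.0: denominator becomes s² + 6.567 s + 13.58.
So ω_n = √13.58 = 3.69 rad/s and ζ = 6.567/(2·3.69) = 0.891.
Overshoot: exp(−π·0.891/√(1−0.891²)) = 0.00211, i.e. 0.211%.

%OS ≈ 0.211%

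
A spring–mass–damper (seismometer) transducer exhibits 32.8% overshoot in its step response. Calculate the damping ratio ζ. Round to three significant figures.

From %OS = 100·exp(−πζ/√(1−ζ²)), invert to get ζ = −ln(OS)/√(π² + ln²(OS)) with OS = 0.328.
−ln 0.328 = 1.115, so ζ = 1.115/√(π² + 1.243) = 0.334.

ζ ≈ 0.334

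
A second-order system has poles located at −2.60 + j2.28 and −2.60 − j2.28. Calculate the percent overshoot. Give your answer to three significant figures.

The poles are at −σ ± jω_d with σ = 2.60 and ω_d = 2.28, so ω_n = √(σ²+ω_d²) = 3.46 rad/s and ζ = σ/ω_n = 0.752.
%OS = 100·exp(−πζ/√(1−ζ²)) = 2.78%.

%OS ≈ 2.78%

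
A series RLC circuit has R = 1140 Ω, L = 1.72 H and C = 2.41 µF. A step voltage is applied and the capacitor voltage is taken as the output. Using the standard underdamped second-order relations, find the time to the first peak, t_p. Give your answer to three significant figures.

For a series RLC circuit (capacitor voltage as output), ω_n = 1/√(LC) = 1/√(1.72 H · 2.41 µF) = 491 rad/s.
ζ = (R/2)·√(C/L) = (1140/2)·√(2.41 µF/1.72 H) = 0.675.
ω_d = 491·√(1 − 0.675²) = 363 rad/s. t_p = π/ω_d = 0.00867 s.

t_p ≈ 0.00867 s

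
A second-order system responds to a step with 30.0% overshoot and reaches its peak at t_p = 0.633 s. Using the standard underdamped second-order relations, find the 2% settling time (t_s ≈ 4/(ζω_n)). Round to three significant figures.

t_s ≈ 2.10 s

ζ from %OS: ζ = |ln 0.300|/√(π²+ln²0.300) = 0.358.
t_p = π/ω_d ⇒ ω_d = 4.96 rad/s; then ω_n = ω_d/√(1−ζ²) = 5.32 rad/s.
t_s ≈ 4/(ζω_n) = 4/(0.358·5.32) = 2.10 s.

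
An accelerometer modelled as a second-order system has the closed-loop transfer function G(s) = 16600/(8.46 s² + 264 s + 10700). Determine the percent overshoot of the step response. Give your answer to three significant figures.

Dividing through by 8.46: denominator becomes s² + 31.21 s + 1265.
So ω_n = √1265 = 35.6 rad/s and ζ = 31.21/(2·35.6) = 0.439.
Overshoot: exp(−π·0.439/√(1−0.439²)) = 0.216, i.e. 21.6%.

%OS ≈ 21.6%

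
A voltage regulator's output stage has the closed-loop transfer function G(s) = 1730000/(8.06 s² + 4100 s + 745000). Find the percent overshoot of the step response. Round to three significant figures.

%OS ≈ 0.825%

Dividing through by 8.06: denominator becomes s² + 508.7 s + 92430.
So ω_n = √92430 = 304 rad/s and ζ = 508.7/(2·304) = 0.837.
Overshoot: exp(−π·0.837/√(1−0.837²)) = 0.00825, i.e. 0.825%.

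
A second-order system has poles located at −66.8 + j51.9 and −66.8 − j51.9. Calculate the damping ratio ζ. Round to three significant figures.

ζ ≈ 0.790

|pole| = ω_n = √(66.8² + 51.9²) = 84.6 rad/s; ζ = cos θ = σ/ω_n = 0.790.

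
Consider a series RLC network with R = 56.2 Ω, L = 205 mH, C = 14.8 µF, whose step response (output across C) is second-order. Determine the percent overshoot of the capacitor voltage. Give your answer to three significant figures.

For a series RLC circuit (capacitor voltage as output), ω_n = 1/√(LC) = 1/√(205 mH · 14.8 µF) = 574 rad/s.
ζ = (R/2)·√(C/L) = (56.2/2)·√(14.8 µF/205 mH) = 0.239.
%OS = 100·exp(−πζ/√(1−ζ²)) = 46.2%.

%OS ≈ 46.2%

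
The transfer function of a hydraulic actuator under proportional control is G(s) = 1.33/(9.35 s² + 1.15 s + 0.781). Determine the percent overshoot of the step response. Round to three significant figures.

%OS ≈ 50.5%

Dividing through by 9.35: denominator becomes s² + 0.1230 s + 0.08353.
So ω_n = √0.08353 = 0.289 rad/s and ζ = 0.1230/(2·0.289) = 0.213.
%OS = 100·exp(−πζ/√(1−ζ²)) = 50.5%.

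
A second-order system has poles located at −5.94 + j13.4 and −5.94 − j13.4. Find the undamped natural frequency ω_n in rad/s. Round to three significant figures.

ω_n ≈ 14.7 rad/s

With σ = 5.94, ω_d = 13.4: ω_n = √(σ²+ω_d²) = 14.7 rad/s, ζ = σ/ω_n = 0.405.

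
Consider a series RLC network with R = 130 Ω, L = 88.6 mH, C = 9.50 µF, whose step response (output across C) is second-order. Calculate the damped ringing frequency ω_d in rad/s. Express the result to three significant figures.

For a series RLC circuit (capacitor voltage as output), ω_n = 1/√(LC) = 1/√(88.6 mH · 9.50 µF) = 1090 rad/s.
ζ = (R/2)·√(C/L) = (130/2)·√(9.50 µF/88.6 mH) = 0.673.
The damped frequency ω_d = ω_n√(1−ζ²) = 806 rad/s.

ω_d ≈ 806 rad/s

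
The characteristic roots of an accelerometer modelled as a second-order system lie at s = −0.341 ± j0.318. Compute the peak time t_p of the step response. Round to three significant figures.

t_p = π/ω_d with ω_d = 0.318 (the imaginary part), so t_p = 9.88 s.

t_p ≈ 9.88 s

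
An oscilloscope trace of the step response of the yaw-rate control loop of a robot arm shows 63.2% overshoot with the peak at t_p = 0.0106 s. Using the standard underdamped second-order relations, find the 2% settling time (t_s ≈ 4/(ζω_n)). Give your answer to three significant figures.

t_s ≈ 0.0924 s

ζ from %OS: ζ = |ln 0.632|/√(π²+ln²0.632) = 0.145.
From t_p = π/ω_d, ω_d = π/0.0106 = 296 rad/s, so ω_n = ω_d/√(1−ζ²) = 300 rad/s.
t_s ≈ 4/(ζω_n) = 4/(0.145·300) = 0.0924 s.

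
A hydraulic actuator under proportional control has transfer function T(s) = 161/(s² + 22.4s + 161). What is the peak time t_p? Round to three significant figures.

ω_n = √161 = 12.7 rad/s; ζ = 22.4/(2·12.7) = 0.883.
The damped frequency ω_d = ω_n√(1−ζ²) = 5.96 rad/s. Then t_p = π/ω_d = 0.527 s.

t_p ≈ 0.527 s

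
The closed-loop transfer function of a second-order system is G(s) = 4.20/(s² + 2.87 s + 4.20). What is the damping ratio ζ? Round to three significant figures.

ζ ≈ 0.700

ω_n = √4.20 = 2.05 rad/s; ζ = 2.87/(2·2.05) = 0.700.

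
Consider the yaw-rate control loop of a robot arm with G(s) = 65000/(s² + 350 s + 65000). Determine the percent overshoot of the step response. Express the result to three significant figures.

%OS ≈ 5.15%

ω_n = √65000 = 255 rad/s; ζ = 350/(2·255) = 0.686.
%OS = 100·exp(−πζ/√(1−ζ²)) = 5.15%.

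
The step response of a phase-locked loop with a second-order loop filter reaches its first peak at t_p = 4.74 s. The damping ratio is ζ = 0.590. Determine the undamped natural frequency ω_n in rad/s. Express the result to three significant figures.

ω_n ≈ 0.821 rad/s

Peak time t_p = π/ω_d, so ω_d = π/t_p = π/4.74 = 0.663 rad/s.
ω_n = ω_d/√(1−ζ²) = 0.663/√0.652 = 0.821 rad/s.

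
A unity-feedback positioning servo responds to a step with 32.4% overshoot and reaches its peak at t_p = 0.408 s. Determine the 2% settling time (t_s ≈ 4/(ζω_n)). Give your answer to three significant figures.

ζ from %OS: ζ = |ln 0.324|/√(π²+ln²0.324) = 0.338.
From t_p = π/ω_d, ω_d = π/0.408 = 7.70 rad/s, so ω_n = ω_d/√(1−ζ²) = 8.18 rad/s.
t_s ≈ 4/(ζω_n) = 4/(0.338·8.18) = 1.45 s.

t_s ≈ 1.45 s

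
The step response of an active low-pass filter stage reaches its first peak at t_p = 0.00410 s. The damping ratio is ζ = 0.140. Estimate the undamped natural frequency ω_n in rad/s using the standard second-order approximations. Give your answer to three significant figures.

Peak time t_p = π/ω_d, so ω_d = π/t_p = π/0.00410 = 766 rad/s.
ω_n = ω_d/√(1−ζ²) = 766/√0.980 = 774 rad/s.

ω_n ≈ 774 rad/s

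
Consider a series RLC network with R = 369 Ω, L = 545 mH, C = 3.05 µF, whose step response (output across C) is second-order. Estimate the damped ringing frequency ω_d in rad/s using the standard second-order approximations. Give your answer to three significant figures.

ω_d ≈ 698 rad/s

For a series RLC circuit (capacitor voltage as output), ω_n = 1/√(LC) = 1/√(545 mH · 3.05 µF) = 776 rad/s.
ζ = (R/2)·√(C/L) = (369/2)·√(3.05 µF/545 mH) = 0.436.
ω_d = 776·√(1 − 0.436²) = 698 rad/s.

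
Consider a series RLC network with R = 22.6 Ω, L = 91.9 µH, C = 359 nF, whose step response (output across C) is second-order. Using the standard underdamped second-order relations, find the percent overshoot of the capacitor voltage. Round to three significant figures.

For a series RLC circuit (capacitor voltage as output), ω_n = 1/√(LC) = 1/√(91.9 µH · 359 nF) = 174000 rad/s.
ζ = (R/2)·√(C/L) = (22.6/2)·√(359 nF/91.9 µH) = 0.706.
Overshoot: exp(−π·0.706/√(1−0.706²)) = 0.0435, i.e. 4.35%.

%OS ≈ 4.35%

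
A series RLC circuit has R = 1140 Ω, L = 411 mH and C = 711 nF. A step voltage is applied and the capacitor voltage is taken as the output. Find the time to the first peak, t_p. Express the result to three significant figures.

t_p ≈ 0.00257 s

For a series RLC circuit (capacitor voltage as output), ω_n = 1/√(LC) = 1/√(411 mH · 711 nF) = 1850 rad/s.
ζ = (R/2)·√(C/L) = (1140/2)·√(711 nF/411 mH) = 0.750.
The damped frequency ω_d = ω_n√(1−ζ²) = 1220 rad/s. t_p = π/ω_d = 0.00257 s.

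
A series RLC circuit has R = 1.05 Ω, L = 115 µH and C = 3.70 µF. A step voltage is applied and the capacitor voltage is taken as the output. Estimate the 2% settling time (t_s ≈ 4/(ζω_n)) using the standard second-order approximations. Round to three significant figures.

t_s ≈ 0.000876 s

For a series RLC circuit (capacitor voltage as output), ω_n = 1/√(LC) = 1/√(115 µH · 3.70 µF) = 48500 rad/s.
ζ = (R/2)·√(C/L) = (1.05/2)·√(3.70 µF/115 µH) = 0.0942.
t_s ≈ 4/(ζω_n) = 0.000876 s.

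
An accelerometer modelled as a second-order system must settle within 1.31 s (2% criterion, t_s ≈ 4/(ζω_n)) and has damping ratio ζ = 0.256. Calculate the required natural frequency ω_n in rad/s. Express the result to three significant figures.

Rearranging t_s ≈ 4/(ζω_n) gives ω_n = 4/(ζ·t_s) = 4/(0.256 × 1.31) = 11.9 rad/s.

ω_n ≈ 11.9 rad/s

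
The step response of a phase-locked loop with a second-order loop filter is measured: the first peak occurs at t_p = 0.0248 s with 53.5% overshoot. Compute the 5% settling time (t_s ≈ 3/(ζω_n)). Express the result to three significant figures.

ζ from %OS: ζ = |ln 0.535|/√(π²+ln²0.535) = 0.195.
From t_p = π/ω_d, ω_d = π/0.0248 = 127 rad/s, so ω_n = ω_d/√(1−ζ²) = 129 rad/s.
t_s ≈ 3/(ζω_n) = 3/(0.195·129) = 0.119 s.

t_s ≈ 0.119 s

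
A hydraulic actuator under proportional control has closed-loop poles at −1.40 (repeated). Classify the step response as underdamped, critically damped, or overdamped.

critically damped

Since there is a repeated negative-real pole, the response is critically damped.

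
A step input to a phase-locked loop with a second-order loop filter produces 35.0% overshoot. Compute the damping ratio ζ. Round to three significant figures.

ζ = −ln(OS)/√(π² + (ln OS)²). With OS = 0.350, ln OS = −1.050 and ζ = 1.050/3.312 = 0.317.

ζ ≈ 0.317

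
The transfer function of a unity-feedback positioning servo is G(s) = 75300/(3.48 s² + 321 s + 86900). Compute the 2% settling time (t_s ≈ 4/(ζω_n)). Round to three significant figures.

t_s ≈ 0.0867 s

Dividing through by 3.48: denominator becomes s² + 92.24 s + 24970.
So ω_n = √24970 = 158 rad/s and ζ = 92.24/(2·158) = 0.292.
t_s ≈ 4/(ζω_n) = 0.0867 s.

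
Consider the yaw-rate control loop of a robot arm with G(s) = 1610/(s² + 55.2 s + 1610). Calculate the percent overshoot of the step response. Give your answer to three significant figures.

Comparing the denominator to s² + 2ζω_n s + ω_n²: ω_n = √1610 = 40.1 rad/s, and 2ζω_n = 55.2 so ζ = 55.2/(2·40.1) = 0.688.
%OS = 100 e^{−πζ/√(1−ζ²)} with ζ = 0.688 gives 5.09%.

%OS ≈ 5.09%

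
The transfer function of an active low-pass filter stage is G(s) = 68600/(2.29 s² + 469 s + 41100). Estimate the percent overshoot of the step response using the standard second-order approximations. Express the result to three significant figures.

Dividing through by 2.29: denominator becomes s² + 204.8 s + 17950.
So ω_n = √17950 = 134 rad/s and ζ = 204.8/(2·134) = 0.764.
Overshoot: exp(−π·0.764/√(1−0.764²)) = 0.0241, i.e. 2.41%.

%OS ≈ 2.41%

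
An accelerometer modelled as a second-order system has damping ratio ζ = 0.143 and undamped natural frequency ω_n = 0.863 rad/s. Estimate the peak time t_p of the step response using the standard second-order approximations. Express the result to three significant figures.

t_p ≈ 3.68 s

The damped frequency is ω_d = ω_n√(1−ζ²) = 0.863·√(1−0.0204) = 0.854 rad/s.
Peak time t_p = π/ω_d = π/0.854 = 3.68 s.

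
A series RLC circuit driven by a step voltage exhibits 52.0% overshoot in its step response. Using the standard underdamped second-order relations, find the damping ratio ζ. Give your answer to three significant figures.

ζ ≈ 0.204

From %OS = 100·exp(−πζ/√(1−ζ²)), invert to get ζ = −ln(OS)/√(π² + ln²(OS)) with OS = 0.520.
−ln 0.520 = 0.6539, so ζ = 0.6539/√(π² + 0.4276) = 0.204.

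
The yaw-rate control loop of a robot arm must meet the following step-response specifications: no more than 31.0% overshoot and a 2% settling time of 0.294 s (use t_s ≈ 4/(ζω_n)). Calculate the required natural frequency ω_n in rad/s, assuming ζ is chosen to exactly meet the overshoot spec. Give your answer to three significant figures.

ω_n ≈ 38.9 rad/s

From %OS = 100·exp(−πζ/√(1−ζ²)), invert to get ζ = −ln(OS)/√(π² + ln²(OS)) with OS = 0.310.
−ln 0.310 = 1.171, so ζ = 1.171/√(π² + 1.372) = 0.349.
From t_s ≈ 4/(ζω_n): ω_n = 4/(ζ·t_s) = 4/(0.349·0.294) = 38.9 rad/s.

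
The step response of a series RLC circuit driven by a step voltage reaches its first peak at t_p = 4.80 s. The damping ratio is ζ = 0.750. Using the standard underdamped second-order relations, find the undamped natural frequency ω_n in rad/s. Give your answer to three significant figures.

ω_n ≈ 0.990 rad/s

Peak time t_p = π/ω_d, so ω_d = π/t_p = π/4.80 = 0.654 rad/s.
ω_n = ω_d/√(1−ζ²) = 0.654/√0.438 = 0.990 rad/s.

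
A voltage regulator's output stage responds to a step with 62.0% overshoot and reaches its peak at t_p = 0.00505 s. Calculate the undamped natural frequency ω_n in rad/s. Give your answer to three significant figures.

ω_n ≈ 629 rad/s

From the overshoot, ζ = −ln(OS)/√(π²+ln²(OS)) = 0.150.
t_p = π/ω_d ⇒ ω_d = 622 rad/s; then ω_n = ω_d/√(1−ζ²) = 629 rad/s.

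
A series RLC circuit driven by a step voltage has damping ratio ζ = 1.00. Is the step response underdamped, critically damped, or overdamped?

Since ζ = 1, the system is critically damped.

critically damped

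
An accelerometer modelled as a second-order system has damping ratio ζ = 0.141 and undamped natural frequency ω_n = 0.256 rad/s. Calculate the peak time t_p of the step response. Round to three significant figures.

t_p ≈ 12.4 s

The damped frequency is ω_d = ω_n√(1−ζ²) = 0.256·√(1−0.0199) = 0.253 rad/s.
Peak time t_p = π/ω_d = π/0.253 = 12.4 s.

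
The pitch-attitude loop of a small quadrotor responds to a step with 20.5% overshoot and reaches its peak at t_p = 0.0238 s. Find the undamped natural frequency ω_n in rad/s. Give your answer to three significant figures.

ω_n ≈ 148 rad/s

From the overshoot, ζ = −ln(OS)/√(π²+ln²(OS)) = 0.450.
From t_p = π/ω_d, ω_d = π/0.0238 = 132 rad/s, so ω_n = ω_d/√(1−ζ²) = 148 rad/s.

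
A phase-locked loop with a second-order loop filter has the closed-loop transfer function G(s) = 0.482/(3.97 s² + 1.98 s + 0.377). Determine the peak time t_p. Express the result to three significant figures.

Dividing through by 3.97: denominator becomes s² + 0.4987 s + 0.09496.
So ω_n = √0.09496 = 0.308 rad/s and ζ = 0.4987/(2·0.308) = 0.809.
ω_d = 0.308·√(1 − 0.809²) = 0.181 rad/s. t_p = π/ω_d = 17.4 s.

t_p ≈ 17.4 s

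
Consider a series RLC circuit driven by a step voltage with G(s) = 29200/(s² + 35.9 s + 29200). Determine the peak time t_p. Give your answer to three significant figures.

t_p ≈ 0.0185 s

ω_n = √29200 = 171 rad/s; ζ = 35.9/(2·171) = 0.105.
The damped frequency ω_d = ω_n√(1−ζ²) = 170 rad/s. Then t_p = π/ω_d = 0.0185 s.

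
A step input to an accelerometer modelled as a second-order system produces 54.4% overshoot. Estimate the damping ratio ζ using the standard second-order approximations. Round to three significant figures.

ζ ≈ 0.190

From %OS = 100·exp(−πζ/√(1−ζ²)), invert to get ζ = −ln(OS)/√(π² + ln²(OS)) with OS = 0.544.
−ln 0.544 = 0.6088, so ζ = 0.6088/√(π² + 0.3706) = 0.190.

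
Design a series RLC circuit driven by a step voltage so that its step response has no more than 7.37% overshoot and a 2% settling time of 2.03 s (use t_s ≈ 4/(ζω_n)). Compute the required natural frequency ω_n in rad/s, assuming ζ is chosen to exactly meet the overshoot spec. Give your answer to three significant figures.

ω_n ≈ 3.09 rad/s

ζ = −ln(OS)/√(π² + (ln OS)²). With OS = 0.0737, ln OS = −2.608 and ζ = 2.608/4.083 = 0.639.
From t_s ≈ 4/(ζω_n): ω_n = 4/(ζ·t_s) = 4/(0.639·2.03) = 3.09 rad/s.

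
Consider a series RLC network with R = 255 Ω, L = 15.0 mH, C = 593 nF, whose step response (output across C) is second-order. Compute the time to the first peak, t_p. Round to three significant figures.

For a series RLC circuit (capacitor voltage as output), ω_n = 1/√(LC) = 1/√(15.0 mH · 593 nF) = 10600 rad/s.
ζ = (R/2)·√(C/L) = (255/2)·√(593 nF/15.0 mH) = 0.802.
The damped frequency ω_d = ω_n√(1−ζ²) = 6340 rad/s. t_p = π/ω_d = 0.000496 s.

t_p ≈ 0.000496 s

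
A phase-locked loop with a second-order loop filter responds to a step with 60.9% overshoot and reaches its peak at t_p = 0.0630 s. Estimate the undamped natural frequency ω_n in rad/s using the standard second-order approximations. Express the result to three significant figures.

The overshoot fixes ζ = −ln(OS)/√(π²+ln²(OS)) = 0.156.
From t_p = π/ω_d, ω_d = π/0.0630 = 49.9 rad/s, so ω_n = ω_d/√(1−ζ²) = 50.5 rad/s.

ω_n ≈ 50.5 rad/s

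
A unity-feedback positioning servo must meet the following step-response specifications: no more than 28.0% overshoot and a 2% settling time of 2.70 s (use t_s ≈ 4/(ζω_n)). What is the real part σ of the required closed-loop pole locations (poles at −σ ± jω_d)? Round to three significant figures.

The settling-time spec alone fixes σ = ζω_n = 4/t_s = 4/2.70 = 1.48.
(Overshoot then fixes ζ = 0.376 and hence ω_d = σ·√(1−ζ²)/ζ = 3.66 rad/s.)

σ ≈ 1.48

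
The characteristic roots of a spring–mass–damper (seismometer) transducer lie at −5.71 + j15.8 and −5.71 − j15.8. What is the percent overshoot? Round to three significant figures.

|pole| = ω_n = √(5.71² + 15.8²) = 16.8 rad/s; ζ = cos θ = σ/ω_n = 0.340.
Overshoot: exp(−π·0.340/√(1−0.340²)) = 0.321, i.e. 32.1%.

%OS ≈ 32.1%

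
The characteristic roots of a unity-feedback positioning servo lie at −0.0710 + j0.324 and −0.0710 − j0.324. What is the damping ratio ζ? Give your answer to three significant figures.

The poles are at −σ ± jω_d with σ = 0.0710 and ω_d = 0.324, so ω_n = √(σ²+ω_d²) = 0.332 rad/s and ζ = σ/ω_n = 0.214.

ζ ≈ 0.214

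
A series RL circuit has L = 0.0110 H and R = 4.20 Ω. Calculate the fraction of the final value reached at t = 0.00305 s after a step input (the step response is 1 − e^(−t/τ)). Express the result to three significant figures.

τ = L/R = 0.0110/4.20 = 0.00262 s.
y(t)/y_∞ = 1 − e^(−t/τ) = 1 − e^(−0.00305/0.00262) = 1 − e^(−1.16) = 0.688.

y/y_∞ ≈ 0.688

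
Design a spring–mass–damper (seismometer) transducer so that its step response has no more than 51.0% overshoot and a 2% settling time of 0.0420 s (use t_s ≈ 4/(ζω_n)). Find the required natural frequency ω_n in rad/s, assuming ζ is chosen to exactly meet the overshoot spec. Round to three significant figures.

Inverting the overshoot relation: ζ = |ln 0.510|/√(π² + ln²0.510) = 0.210.
Then ω_n = 4/(ζ t_s) = 4/(0.210 × 0.0420) = 454 rad/s.

ω_n ≈ 454 rad/s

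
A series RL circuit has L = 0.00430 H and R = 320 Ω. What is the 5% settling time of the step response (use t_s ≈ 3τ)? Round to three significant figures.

τ = L/R = 0.00430/320 = 0.0000134 s.
t_s ≈ 3τ = 0.0000403 s.

t_s ≈ 0.0000403 s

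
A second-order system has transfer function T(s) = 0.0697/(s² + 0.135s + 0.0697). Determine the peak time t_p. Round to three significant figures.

Matching coefficients with s² + 2ζω_n s + ω_n² gives ω_n² = 0.0697 ⇒ ω_n = 0.264 rad/s, and ζ = 0.135/(2ω_n) = 0.256.
The damped frequency ω_d = ω_n√(1−ζ²) = 0.255 rad/s. Then t_p = π/ω_d = 12.3 s.

t_p ≈ 12.3 s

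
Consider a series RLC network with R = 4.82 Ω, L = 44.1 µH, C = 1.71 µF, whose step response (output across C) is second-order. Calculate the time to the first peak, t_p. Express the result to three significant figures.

For a series RLC circuit (capacitor voltage as output), ω_n = 1/√(LC) = 1/√(44.1 µH · 1.71 µF) = 115000 rad/s.
ζ = (R/2)·√(C/L) = (4.82/2)·√(1.71 µF/44.1 µH) = 0.475.
ω_d = 115000·√(1 − 0.475²) = 101000 rad/s. t_p = π/ω_d = 0.0000310 s.

t_p ≈ 0.0000310 s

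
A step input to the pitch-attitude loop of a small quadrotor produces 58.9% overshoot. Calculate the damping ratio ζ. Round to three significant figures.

ζ ≈ 0.166

Inverting the overshoot relation: ζ = |ln 0.589|/√(π² + ln²0.589) = 0.166.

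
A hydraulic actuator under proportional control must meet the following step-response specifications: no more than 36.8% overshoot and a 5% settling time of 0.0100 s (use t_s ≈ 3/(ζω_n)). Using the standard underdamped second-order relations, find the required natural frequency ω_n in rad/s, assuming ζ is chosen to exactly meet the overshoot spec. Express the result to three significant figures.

ω_n ≈ 989 rad/s

ζ = −ln(OS)/√(π² + (ln OS)²). With OS = 0.368, ln OS = −0.9997 and ζ = 0.9997/3.297 = 0.303.
Then ω_n = 3/(ζ t_s) = 3/(0.303 × 0.0100) = 989 rad/s.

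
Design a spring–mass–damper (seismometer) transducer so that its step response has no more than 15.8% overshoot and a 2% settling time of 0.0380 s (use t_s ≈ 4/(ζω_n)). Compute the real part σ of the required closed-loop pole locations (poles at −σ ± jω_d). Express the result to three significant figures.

σ ≈ 105

The settling-time spec alone fixes σ = ζω_n = 4/t_s = 4/0.0380 = 105.
(Overshoot then fixes ζ = 0.506 and hence ω_d = σ·√(1−ζ²)/ζ = 179 rad/s.)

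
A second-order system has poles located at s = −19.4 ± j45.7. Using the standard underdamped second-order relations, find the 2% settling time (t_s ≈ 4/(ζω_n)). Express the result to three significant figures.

t_s ≈ 0.206 s

For poles at −σ ± jω_d, ζω_n = σ = 19.4, so t_s ≈ 4/σ = 0.206 s.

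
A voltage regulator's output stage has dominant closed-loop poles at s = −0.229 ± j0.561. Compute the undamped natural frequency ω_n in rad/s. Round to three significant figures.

|pole| = ω_n = √(0.229² + 0.561²) = 0.606 rad/s; ζ = cos θ = σ/ω_n = 0.378.

ω_n ≈ 0.606 rad/s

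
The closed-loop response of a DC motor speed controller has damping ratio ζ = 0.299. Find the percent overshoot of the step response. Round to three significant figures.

%OS ≈ 37.4%

For an underdamped second-order system, %OS = 100·exp(−πζ/√(1−ζ²)).
πζ/√(1−ζ²) = π·0.299/√(1−0.0894) = 0.9844, so %OS = 100·e^(−0.9844) = 37.4%.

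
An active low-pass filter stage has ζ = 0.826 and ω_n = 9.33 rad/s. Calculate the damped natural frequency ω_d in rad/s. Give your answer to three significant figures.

ω_d ≈ 5.26 rad/s

ω_d = ω_n√(1−ζ²) = 9.33·√0.318 = 5.26 rad/s.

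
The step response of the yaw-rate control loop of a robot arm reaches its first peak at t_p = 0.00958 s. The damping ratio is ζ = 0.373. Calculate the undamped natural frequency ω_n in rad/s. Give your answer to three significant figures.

ω_n ≈ 353 rad/s

Peak time t_p = π/ω_d, so ω_d = π/t_p = π/0.00958 = 328 rad/s.
ω_n = ω_d/√(1−ζ²) = 328/√0.861 = 353 rad/s.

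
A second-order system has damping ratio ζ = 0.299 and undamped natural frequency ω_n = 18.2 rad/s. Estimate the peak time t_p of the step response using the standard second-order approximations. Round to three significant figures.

t_p ≈ 0.181 s

The damped frequency is ω_d = ω_n√(1−ζ²) = 18.2·√(1−0.0894) = 17.4 rad/s.
Peak time t_p = π/ω_d = π/17.4 = 0.181 s.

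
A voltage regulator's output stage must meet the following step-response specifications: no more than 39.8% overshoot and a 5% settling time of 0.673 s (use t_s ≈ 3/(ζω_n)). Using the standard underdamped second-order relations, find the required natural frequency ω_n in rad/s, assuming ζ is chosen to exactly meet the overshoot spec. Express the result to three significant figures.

ω_n ≈ 15.8 rad/s

From %OS = 100·exp(−πζ/√(1−ζ²)), invert to get ζ = −ln(OS)/√(π² + ln²(OS)) with OS = 0.398.
−ln 0.398 = 0.9213, so ζ = 0.9213/√(π² + 0.8488) = 0.281.
From t_s ≈ 3/(ζω_n): ω_n = 3/(ζ·t_s) = 3/(0.281·0.673) = 15.8 rad/s.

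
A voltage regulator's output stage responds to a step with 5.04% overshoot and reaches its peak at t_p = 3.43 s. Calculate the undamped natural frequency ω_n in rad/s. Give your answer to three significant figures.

ω_n ≈ 1.26 rad/s

From the overshoot, ζ = −ln(OS)/√(π²+ln²(OS)) = 0.689.
From t_p = π/ω_d, ω_d = π/3.43 = 0.916 rad/s, so ω_n = ω_d/√(1−ζ²) = 1.26 rad/s.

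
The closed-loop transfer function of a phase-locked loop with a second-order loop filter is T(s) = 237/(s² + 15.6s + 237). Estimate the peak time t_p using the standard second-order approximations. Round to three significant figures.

ω_n = √237 = 15.4 rad/s; ζ = 15.6/(2·15.4) = 0.507.
The damped frequency ω_d = ω_n√(1−ζ²) = 13.3 rad/s. Then t_p = π/ω_d = 0.237 s.

t_p ≈ 0.237 s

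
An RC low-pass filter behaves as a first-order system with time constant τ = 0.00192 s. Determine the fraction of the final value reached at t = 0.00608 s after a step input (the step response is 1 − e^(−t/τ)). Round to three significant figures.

y(t)/y_∞ = 1 − e^(−t/τ) = 1 − e^(−0.00608/0.00192) = 1 − e^(−3.17) = 0.958.

y/y_∞ ≈ 0.958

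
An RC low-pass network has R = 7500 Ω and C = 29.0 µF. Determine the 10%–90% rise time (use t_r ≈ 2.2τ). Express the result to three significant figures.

τ = RC = 7500 × 29.0 µF = 0.217 s.
t_r ≈ 2.2τ = 0.479 s.

t_r ≈ 0.479 s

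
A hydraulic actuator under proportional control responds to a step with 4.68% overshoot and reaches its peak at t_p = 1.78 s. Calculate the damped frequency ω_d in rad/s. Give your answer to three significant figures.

ω_d ≈ 1.76 rad/s

t_p = π/ω_d, so ω_d = π/1.78 = 1.76 rad/s.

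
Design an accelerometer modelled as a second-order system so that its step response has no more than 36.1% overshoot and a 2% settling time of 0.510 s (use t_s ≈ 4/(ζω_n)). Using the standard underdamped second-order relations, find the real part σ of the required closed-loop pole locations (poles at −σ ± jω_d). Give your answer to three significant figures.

σ ≈ 7.84

The settling-time spec alone fixes σ = ζω_n = 4/t_s = 4/0.510 = 7.84.
(Overshoot then fixes ζ = 0.308 and hence ω_d = σ·√(1−ζ²)/ζ = 24.2 rad/s.)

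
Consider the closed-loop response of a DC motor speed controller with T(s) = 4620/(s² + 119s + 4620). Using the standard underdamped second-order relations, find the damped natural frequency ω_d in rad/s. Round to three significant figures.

ω_d ≈ 32.9 rad/s

Matching coefficients with s² + 2ζω_n s + ω_n² gives ω_n² = 4620 ⇒ ω_n = 68.0 rad/s, and ζ = 119/(2ω_n) = 0.875.
The damped frequency ω_d = ω_n√(1−ζ²) = 32.9 rad/s.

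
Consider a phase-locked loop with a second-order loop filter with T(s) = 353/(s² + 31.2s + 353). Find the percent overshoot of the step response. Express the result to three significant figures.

Comparing the denominator to s² + 2ζω_n s + ω_n²: ω_n = √353 = 18.8 rad/s, and 2ζω_n = 31.2 so ζ = 31.2/(2·18.8) = 0.830.
%OS = 100·exp(−πζ/√(1−ζ²)) = 0.927%.

%OS ≈ 0.927%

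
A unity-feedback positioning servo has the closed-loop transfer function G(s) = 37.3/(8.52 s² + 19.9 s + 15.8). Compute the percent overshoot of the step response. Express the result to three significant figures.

Dividing through by 8.52: denominator becomes s² + 2.336 s + 1.854.
So ω_n = √1.854 = 1.36 rad/s and ζ = 2.336/(2·1.36) = 0.858.
Overshoot: exp(−π·0.858/√(1−0.858²)) = 0.00531, i.e. 0.531%.

%OS ≈ 0.531%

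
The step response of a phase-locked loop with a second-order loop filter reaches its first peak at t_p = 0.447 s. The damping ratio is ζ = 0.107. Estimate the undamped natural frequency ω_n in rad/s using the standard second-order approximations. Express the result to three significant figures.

Peak time t_p = π/ω_d, so ω_d = π/t_p = π/0.447 = 7.03 rad/s.
ω_n = ω_d/√(1−ζ²) = 7.03/√0.989 = 7.07 rad/s.

ω_n ≈ 7.07 rad/s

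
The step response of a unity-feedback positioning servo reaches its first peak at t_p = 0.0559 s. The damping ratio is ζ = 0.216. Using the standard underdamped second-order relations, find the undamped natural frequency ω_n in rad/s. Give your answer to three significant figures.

ω_n ≈ 57.6 rad/s

Peak time t_p = π/ω_d, so ω_d = π/t_p = π/0.0559 = 56.2 rad/s.
ω_n = ω_d/√(1−ζ²) = 56.2/√0.953 = 57.6 rad/s.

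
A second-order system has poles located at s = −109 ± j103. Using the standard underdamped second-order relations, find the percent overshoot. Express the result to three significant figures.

The poles are at −σ ± jω_d with σ = 109 and ω_d = 103, so ω_n = √(σ²+ω_d²) = 150 rad/s and ζ = σ/ω_n = 0.727.
%OS = 100 e^{−πζ/√(1−ζ²)} with ζ = 0.727 gives 3.60%.

%OS ≈ 3.60%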